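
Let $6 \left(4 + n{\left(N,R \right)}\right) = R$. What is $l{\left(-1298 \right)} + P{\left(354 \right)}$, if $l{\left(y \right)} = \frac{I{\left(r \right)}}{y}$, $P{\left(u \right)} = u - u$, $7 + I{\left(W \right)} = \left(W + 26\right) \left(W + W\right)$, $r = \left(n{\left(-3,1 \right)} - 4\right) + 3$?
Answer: $\frac{3809}{23364} \approx 0.16303$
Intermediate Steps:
$n{\left(N,R \right)} = -4 + \frac{R}{6}$
$r = - \frac{29}{6}$ ($r = \left(\left(-4 + \frac{1}{6} \cdot 1\right) - 4\right) + 3 = \left(\left(-4 + \frac{1}{6}\right) - 4\right) + 3 = \left(- \frac{23}{6} - 4\right) + 3 = - \frac{47}{6} + 3 = - \frac{29}{6} \approx -4.8333$)
$I{\left(W \right)} = -7 + 2 W \left(26 + W\right)$ ($I{\left(W \right)} = -7 + \left(W + 26\right) \left(W + W\right) = -7 + \left(26 + W\right) 2 W = -7 + 2 W \left(26 + W\right)$)
$P{\left(u \right)} = 0$
$l{\left(y \right)} = - \frac{3809}{18 y}$ ($l{\left(y \right)} = \frac{-7 + 2 \left(- \frac{29}{6}\right)^{2} + 52 \left(- \frac{29}{6}\right)}{y} = \frac{-7 + 2 \cdot \frac{841}{36} - \frac{754}{3}}{y} = \frac{-7 + \frac{841}{18} - \frac{754}{3}}{y} = - \frac{3809}{18 y}$)
$l{\left(-1298 \right)} + P{\left(354 \right)} = - \frac{3809}{18 \left(-1298\right)} + 0 = \left(- \frac{3809}{18}\right) \left(- \frac{1}{1298}\right) + 0 = \frac{3809}{23364} + 0 = \frac{3809}{23364}$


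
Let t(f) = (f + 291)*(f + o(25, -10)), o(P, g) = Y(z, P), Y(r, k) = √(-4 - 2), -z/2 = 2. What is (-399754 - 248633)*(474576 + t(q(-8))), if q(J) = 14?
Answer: -310477521402 - 197758035*I*√6 ≈ -3.1048e+11 - 4.8441e+8*I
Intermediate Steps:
z = -4 (z = -2*2 = -4)
Y(r, k) = I*√6 (Y(r, k) = √(-6) = I*√6)
o(P, g) = I*√6
t(f) = (291 + f)*(f + I*√6) (t(f) = (f + 291)*(f + I*√6) = (291 + f)*(f + I*√6))
(-399754 - 248633)*(474576 + t(q(-8))) = (-399754 - 248633)*(474576 + (14² + 291*14 + 291*I*√6 + I*14*√6)) = -648387*(474576 + (196 + 4074 + 291*I*√6 + 14*I*√6)) = -648387*(474576 + (4270 + 305*I*√6)) = -648387*(478846 + 305*I*√6) = -310477521402 - 197758035*I*√6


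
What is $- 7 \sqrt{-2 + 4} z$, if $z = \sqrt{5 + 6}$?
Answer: $- 7 \sqrt{22} \approx -32.833$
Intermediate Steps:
$z = \sqrt{11} \approx 3.3166$
$- 7 \sqrt{-2 + 4} z = - 7 \sqrt{-2 + 4} \sqrt{11} = - 7 \sqrt{2} \sqrt{11} = - 7 \sqrt{22}$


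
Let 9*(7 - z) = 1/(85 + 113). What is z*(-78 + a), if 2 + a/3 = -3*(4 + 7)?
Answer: -760853/594 ≈ -1280.9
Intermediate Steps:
z = 12473/1782 (z = 7 - 1/(9*(85 + 113)) = 7 - ⅑/198 = 7 - ⅑*1/198 = 7 - 1/1782 = 12473/1782 ≈ 6.9994)
a = -105 (a = -6 + 3*(-3*(4 + 7)) = -6 + 3*(-3*11) = -6 + 3*(-33) = -6 - 99 = -105)
z*(-78 + a) = 12473*(-78 - 105)/1782 = (12473/1782)*(-183) = -760853/594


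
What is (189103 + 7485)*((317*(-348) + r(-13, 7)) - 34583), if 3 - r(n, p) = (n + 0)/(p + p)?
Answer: -28484632302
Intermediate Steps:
r(n, p) = 3 - n/(2*p) (r(n, p) = 3 - (n + 0)/(p + p) = 3 - n/(2*p))
(189103 + 7485)*((317*(-348) + r(-13, 7)) - 34583) = (189103 + 7485)*((317*(-348) + (3 - ½*(-13)/7)) - 34583) = 196588*((-110316 + (3 - ½*(-13)*⅐)) - 34583) = 196588*((-110316 + (3 + 13/14)) - 34583) = 196588*((-110316 + 55/14) - 34583) = 196588*(-1544369/14 - 34583) = 196588*(-2028531/14) = -28484632302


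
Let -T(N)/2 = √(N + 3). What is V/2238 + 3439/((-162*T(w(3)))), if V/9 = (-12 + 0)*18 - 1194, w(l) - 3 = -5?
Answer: 597487/120852 ≈ 4.9440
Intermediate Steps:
w(l) = -2 (w(l) = 3 - 5 = -2)
T(N) = -2*√(3 + N) (T(N) = -2*√(N + 3) = -2*√(3 + N))
V = -12690 (V = 9*((-12 + 0)*18 - 1194) = 9*(-12*18 - 1194) = 9*(-216 - 1194) = 9*(-1410) = -12690)
V/2238 + 3439/((-162*T(w(3)))) = -12690/2238 + 3439/((-(-324)*√(3 - 2))) = -12690*1/2238 + 3439/((-(-324)*√1)) = -2115/373 + 3439/((-(-324))) = -2115/373 + 3439/((-162*(-2))) = -2115/373 + 3439/324 = 597487/120852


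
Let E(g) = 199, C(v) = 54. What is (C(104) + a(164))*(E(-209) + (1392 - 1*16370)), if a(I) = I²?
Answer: -398294050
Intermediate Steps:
(C(104) + a(164))*(E(-209) + (1392 - 1*16370)) = (54 + 164²)*(199 + (1392 - 1*16370)) = (54 + 26896)*(199 + (1392 - 16370)) = 26950*(199 - 14978) = 26950*(-14779) = -398294050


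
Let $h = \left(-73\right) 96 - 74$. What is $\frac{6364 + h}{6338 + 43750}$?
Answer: $- \frac{359}{25044} \approx -0.014335$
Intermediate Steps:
$h = -7082$ ($h = -7008 - 74 = -7082$)
$\frac{6364 + h}{6338 + 43750} = \frac{6364 - 7082}{6338 + 43750} = - \frac{718}{50088} = \left(-718\right) \frac{1}{50088} = - \frac{359}{25044}$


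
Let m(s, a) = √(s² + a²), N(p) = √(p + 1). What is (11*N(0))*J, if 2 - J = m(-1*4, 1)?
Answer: 22 - 11*√17 ≈ -23.354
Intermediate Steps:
N(p) = √(1 + p)
m(s, a) = √(a² + s²)
J = 2 - √17 (J = 2 - √(1² + (-1*4)²) = 2 - √(1 + (-4)²) = 2 - √(1 + 16) = 2 - √17 ≈ -2.1231)
(11*N(0))*J = (11*√(1 + 0))*(2 - √17) = (11*√1)*(2 - √17) = (11*1)*(2 - √17) = 11*(2 - √17) = 22 - 11*√17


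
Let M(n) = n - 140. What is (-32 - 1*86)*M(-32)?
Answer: 20296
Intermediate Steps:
M(n) = -140 + n
(-32 - 1*86)*M(-32) = (-32 - 1*86)*(-140 - 32) = (-32 - 86)*(-172) = -118*(-172) = 20296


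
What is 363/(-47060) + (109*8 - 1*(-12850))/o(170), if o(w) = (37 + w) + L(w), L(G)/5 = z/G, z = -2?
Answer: 5488298703/82778540 ≈ 66.301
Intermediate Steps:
L(G) = -10/G (L(G) = 5*(-2/G) = -10/G)
o(w) = 37 + w - 10/w (o(w) = (37 + w) - 10/w = 37 + w - 10/w)
363/(-47060) + (109*8 - 1*(-12850))/o(170) = 363/(-47060) + (109*8 - 1*(-12850))/(37 + 170 - 10/170) = 363*(-1/47060) + (872 + 12850)/(37 + 170 - 10*1/170) = -363/47060 + 13722/(37 + 170 - 1/17) = -363/47060 + 13722/(3518/17) = -363/47060 + 13722*(17/3518) = -363/47060 + 116637/1759 = 5488298703/82778540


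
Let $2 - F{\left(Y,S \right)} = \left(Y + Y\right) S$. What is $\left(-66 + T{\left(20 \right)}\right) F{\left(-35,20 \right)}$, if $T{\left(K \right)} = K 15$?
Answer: $328068$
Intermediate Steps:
$T{\left(K \right)} = 15 K$
$F{\left(Y,S \right)} = 2 - 2 S Y$ ($F{\left(Y,S \right)} = 2 - \left(Y + Y\right) S = 2 - 2 Y S = 2 - 2 S Y$)
$\left(-66 + T{\left(20 \right)}\right) F{\left(-35,20 \right)} = \left(-66 + 15 \cdot 20\right) \left(2 - 40 \left(-35\right)\right) = \left(-66 + 300\right) \left(2 + 1400\right) = 234 \cdot 1402 = 328068$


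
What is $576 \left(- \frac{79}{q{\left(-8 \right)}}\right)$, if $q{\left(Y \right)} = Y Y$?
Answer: $-711$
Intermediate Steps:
$q{\left(Y \right)} = Y^{2}$
$576 \left(- \frac{79}{q{\left(-8 \right)}}\right) = 576 \left(- \frac{79}{\left(-8\right)^{2}}\right) = 576 \left(- \frac{79}{64}\right) = -711$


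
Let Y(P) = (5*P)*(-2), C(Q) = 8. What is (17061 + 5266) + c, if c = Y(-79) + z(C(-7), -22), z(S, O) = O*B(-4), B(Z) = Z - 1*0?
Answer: 23205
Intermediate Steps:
B(Z) = Z (B(Z) = Z + 0 = Z)
z(S, O) = -4*O (z(S, O) = O*(-4) = -4*O)
Y(P) = -10*P
c = 878 (c = -10*(-79) - 4*(-22) = 790 + 88 = 878)
(17061 + 5266) + c = (17061 + 5266) + 878 = 22327 + 878 = 23205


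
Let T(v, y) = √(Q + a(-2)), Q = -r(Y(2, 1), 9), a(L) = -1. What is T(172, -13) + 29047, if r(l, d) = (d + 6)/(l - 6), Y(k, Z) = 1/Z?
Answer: 29047 + √2 ≈ 29048.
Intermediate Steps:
r(l, d) = (6 + d)/(-6 + l)
Q = 3 (Q = -(6 + 9)/(-6 + 1/1) = -15/(-6 + 1) = -15/(-5) = -(-1)*15/5 = -1*(-3) = 3)
T(v, y) = √2 (T(v, y) = √(3 - 1) = √2)
T(172, -13) + 29047 = √2 + 29047 = 29047 + √2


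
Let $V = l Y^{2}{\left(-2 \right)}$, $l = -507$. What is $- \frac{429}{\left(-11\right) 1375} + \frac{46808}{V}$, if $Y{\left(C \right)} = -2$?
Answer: $- \frac{16070477}{697125} \approx -23.052$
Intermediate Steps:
$V = -2028$ ($V = - 507 \left(-2\right)^{2} = \left(-507\right) 4 = -2028$)
$- \frac{429}{\left(-11\right) 1375} + \frac{46808}{V} = - \frac{429}{\left(-11\right) 1375} + \frac{46808}{-2028} = - \frac{429}{-15125} + 46808 \left(- \frac{1}{2028}\right) = \left(-429\right) \left(- \frac{1}{15125}\right) - \frac{11702}{507} = \frac{39}{1375} - \frac{11702}{507} = - \frac{16070477}{697125}$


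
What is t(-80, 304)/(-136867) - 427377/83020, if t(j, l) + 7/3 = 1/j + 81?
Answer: -140400810547/27270476016 ≈ -5.1485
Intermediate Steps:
t(j, l) = 236/3 + 1/j (t(j, l) = -7/3 + (1/j + 81) = -7/3 + (81 + 1/j) = 236/3 + 1/j)
t(-80, 304)/(-136867) - 427377/83020 = (236/3 + 1/(-80))/(-136867) - 427377/83020 = (236/3 - 1/80)*(-1/136867) - 427377*1/83020 = (18877/240)*(-1/136867) - 427377/83020 = -18877/32848080 - 427377/83020 = -140400810547/27270476016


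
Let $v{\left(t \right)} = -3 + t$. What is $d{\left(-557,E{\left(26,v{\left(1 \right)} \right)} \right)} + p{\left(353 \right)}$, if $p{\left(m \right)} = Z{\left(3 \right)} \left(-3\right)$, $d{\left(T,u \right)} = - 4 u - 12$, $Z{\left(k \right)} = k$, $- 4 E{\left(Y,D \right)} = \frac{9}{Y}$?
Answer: $- \frac{537}{26} \approx -20.654$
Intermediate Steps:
$E{\left(Y,D \right)} = - \frac{9}{4 Y}$ ($E{\left(Y,D \right)} = - \frac{9 \frac{1}{Y}}{4} = - \frac{9}{4 Y}$)
$d{\left(T,u \right)} = -12 - 4 u$
$p{\left(m \right)} = -9$ ($p{\left(m \right)} = 3 \left(-3\right) = -9$)
$d{\left(-557,E{\left(26,v{\left(1 \right)} \right)} \right)} + p{\left(353 \right)} = \left(-12 - 4 \left(- \frac{9}{4 \cdot 26}\right)\right) - 9 = \left(-12 - 4 \left(\left(- \frac{9}{4}\right) \frac{1}{26}\right)\right) - 9 = \left(-12 - - \frac{9}{26}\right) - 9 = \left(-12 + \frac{9}{26}\right) - 9 = - \frac{303}{26} - 9 = - \frac{537}{26}$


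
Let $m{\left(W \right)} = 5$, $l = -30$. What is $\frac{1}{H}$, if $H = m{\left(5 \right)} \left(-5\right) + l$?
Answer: $- \frac{1}{55} \approx -0.018182$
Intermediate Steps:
$H = -55$ ($H = 5 \left(-5\right) - 30 = -25 - 30 = -55$)
$\frac{1}{H} = \frac{1}{-55} = - \frac{1}{55}$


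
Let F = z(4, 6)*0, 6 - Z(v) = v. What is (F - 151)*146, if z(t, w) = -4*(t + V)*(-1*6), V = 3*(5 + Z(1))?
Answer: -22046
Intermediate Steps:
Z(v) = 6 - v
V = 30 (V = 3*(5 + (6 - 1*1)) = 3*(5 + (6 - 1)) = 3*(5 + 5) = 3*10 = 30)
z(t, w) = 720 + 24*t (z(t, w) = -4*(t + 30)*(-1*6) = -4*(30 + t)*(-6) = -4*(-180 - 6*t) = 720 + 24*t)
F = 0 (F = (720 + 24*4)*0 = (720 + 96)*0 = 816*0 = 0)
(F - 151)*146 = (0 - 151)*146 = -151*146 = -22046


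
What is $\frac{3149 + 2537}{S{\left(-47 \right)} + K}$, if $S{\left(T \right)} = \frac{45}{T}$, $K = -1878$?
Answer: $- \frac{267242}{88311} \approx -3.0261$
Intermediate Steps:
$\frac{3149 + 2537}{S{\left(-47 \right)} + K} = \frac{3149 + 2537}{\frac{45}{-47} - 1878} = \frac{5686}{45 \left(- \frac{1}{47}\right) - 1878} = \frac{5686}{- \frac{45}{47} - 1878} = \frac{5686}{- \frac{88311}{47}} = 5686 \left(- \frac{47}{88311}\right) = - \frac{267242}{88311}$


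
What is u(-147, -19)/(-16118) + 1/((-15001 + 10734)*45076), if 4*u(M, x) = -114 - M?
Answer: -1586815277/3100124708456 ≈ -0.00051185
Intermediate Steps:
u(M, x) = -57/2 - M/4 (u(M, x) = (-114 - M)/4 = -57/2 - M/4)
u(-147, -19)/(-16118) + 1/((-15001 + 10734)*45076) = (-57/2 - ¼*(-147))/(-16118) + 1/((-15001 + 10734)*45076) = (-57/2 + 147/4)*(-1/16118) + (1/45076)/(-4267) = (33/4)*(-1/16118) - 1/4267*1/45076 = -33/64472 - 1/192339292 = -1586815277/3100124708456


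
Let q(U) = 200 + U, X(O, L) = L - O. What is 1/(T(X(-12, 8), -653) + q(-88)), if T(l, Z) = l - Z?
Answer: 1/785 ≈ 0.0012739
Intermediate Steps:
1/(T(X(-12, 8), -653) + q(-88)) = 1/(((8 - 1*(-12)) - 1*(-653)) + (200 - 88)) = 1/(((8 + 12) + 653) + 112) = 1/((20 + 653) + 112) = 1/(673 + 112) = 1/785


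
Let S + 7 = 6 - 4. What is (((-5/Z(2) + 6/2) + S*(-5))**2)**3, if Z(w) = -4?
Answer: 2565164201769/4096 ≈ 6.2626e+8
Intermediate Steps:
S = -5 (S = -7 + (6 - 4) = -7 + 2 = -5)
(((-5/Z(2) + 6/2) + S*(-5))**2)**3 = (((-5/(-4) + 6/2) - 5*(-5))**2)**3 = (((-5*(-1/4) + 6*(1/2)) + 25)**2)**3 = (((5/4 + 3) + 25)**2)**3 = ((17/4 + 25)**2)**3 = ((117/4)**2)**3 = (13689/16)**3 = 2565164201769/4096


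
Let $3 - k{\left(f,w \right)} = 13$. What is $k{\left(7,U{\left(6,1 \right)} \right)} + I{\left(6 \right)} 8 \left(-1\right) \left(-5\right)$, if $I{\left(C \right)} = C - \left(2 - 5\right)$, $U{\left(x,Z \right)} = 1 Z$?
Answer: $350$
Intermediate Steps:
$U{\left(x,Z \right)} = Z$
$I{\left(C \right)} = 3 + C$ ($I{\left(C \right)} = C - \left(2 - 5\right) = C - -3 = C + 3 = 3 + C$)
$k{\left(f,w \right)} = -10$ ($k{\left(f,w \right)} = 3 - 13 = -10$)
$k{\left(7,U{\left(6,1 \right)} \right)} + I{\left(6 \right)} 8 \left(-1\right) \left(-5\right) = -10 + \left(3 + 6\right) 8 \left(-1\right) \left(-5\right) = -10 + 9 \left(\left(-8\right) \left(-5\right)\right) = -10 + 9 \cdot 40 = -10 + 360 = 350$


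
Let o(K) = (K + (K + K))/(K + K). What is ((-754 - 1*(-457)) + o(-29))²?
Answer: 349281/4 ≈ 87320.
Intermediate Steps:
o(K) = 3/2 (o(K) = (K + 2*K)/((2*K)) = (3*K)*(1/(2*K)) = 3/2)
((-754 - 1*(-457)) + o(-29))² = ((-754 - 1*(-457)) + 3/2)² = ((-754 + 457) + 3/2)² = (-297 + 3/2)² = (-591/2)² = 349281/4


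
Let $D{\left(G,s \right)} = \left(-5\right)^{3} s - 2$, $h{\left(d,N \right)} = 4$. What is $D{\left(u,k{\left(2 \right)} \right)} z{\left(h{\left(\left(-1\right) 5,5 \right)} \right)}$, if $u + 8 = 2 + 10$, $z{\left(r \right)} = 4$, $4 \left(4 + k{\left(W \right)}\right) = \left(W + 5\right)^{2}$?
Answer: $-4133$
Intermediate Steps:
$k{\left(W \right)} = -4 + \frac{\left(5 + W\right)^{2}}{4}$ ($k{\left(W \right)} = -4 + \frac{\left(W + 5\right)^{2}}{4} = -4 + \frac{\left(5 + W\right)^{2}}{4}$)
$u = 4$ ($u = -8 + \left(2 + 10\right) = -8 + 12 = 4$)
$D{\left(G,s \right)} = -2 - 125 s$ ($D{\left(G,s \right)} = - 125 s - 2 = -2 - 125 s$)
$D{\left(u,k{\left(2 \right)} \right)} z{\left(h{\left(\left(-1\right) 5,5 \right)} \right)} = \left(-2 - 125 \left(-4 + \frac{\left(5 + 2\right)^{2}}{4}\right)\right) 4 = \left(-2 - 125 \left(-4 + \frac{7^{2}}{4}\right)\right) 4 = \left(-2 - 125 \left(-4 + \frac{1}{4} \cdot 49\right)\right) 4 = \left(-2 - 125 \left(-4 + \frac{49}{4}\right)\right) 4 = \left(-2 - \frac{4125}{4}\right) 4 = \left(- \frac{4133}{4}\right) 4 = -4133$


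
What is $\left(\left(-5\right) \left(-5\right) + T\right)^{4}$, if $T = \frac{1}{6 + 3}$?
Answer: $\frac{2608757776}{6561} \approx 3.9762 \cdot 10^{5}$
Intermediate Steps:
$T = \frac{1}{9} \approx 0.11111$
$\left(\left(-5\right) \left(-5\right) + T\right)^{4} = \left(\left(-5\right) \left(-5\right) + \frac{1}{9}\right)^{4} = \left(25 + \frac{1}{9}\right)^{4} = \left(\frac{226}{9}\right)^{4} = \frac{2608757776}{6561}$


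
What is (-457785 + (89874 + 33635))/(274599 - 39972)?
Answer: -334276/234627 ≈ -1.4247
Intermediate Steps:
(-457785 + (89874 + 33635))/(274599 - 39972) = (-457785 + 123509)/234627 = -334276*1/234627 = -334276/234627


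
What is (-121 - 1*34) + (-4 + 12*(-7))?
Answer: -243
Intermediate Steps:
(-121 - 1*34) + (-4 + 12*(-7)) = (-121 - 34) + (-4 - 84) = -155 - 88 = -243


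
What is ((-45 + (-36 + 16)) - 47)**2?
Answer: 12544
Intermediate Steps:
((-45 + (-36 + 16)) - 47)**2 = ((-45 - 20) - 47)**2 = (-65 - 47)**2 = (-112)**2 = 12544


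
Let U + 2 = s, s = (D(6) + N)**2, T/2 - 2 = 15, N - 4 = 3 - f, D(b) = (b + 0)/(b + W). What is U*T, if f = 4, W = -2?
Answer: 1241/2 ≈ 620.50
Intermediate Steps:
D(b) = b/(-2 + b) (D(b) = (b + 0)/(b - 2) = b/(-2 + b))
N = 3 (N = 4 + (3 - 1*4) = 4 + (3 - 4) = 4 - 1 = 3)
T = 34 (T = 4 + 2*15 = 4 + 30 = 34)
s = 81/4 (s = (6/(-2 + 6) + 3)**2 = (6/4 + 3)**2 = (6*(1/4) + 3)**2 = (3/2 + 3)**2 = (9/2)**2 = 81/4 ≈ 20.250)
U = 73/4 (U = -2 + 81/4 = 73/4 ≈ 18.250)
U*T = (73/4)*34 = 1241/2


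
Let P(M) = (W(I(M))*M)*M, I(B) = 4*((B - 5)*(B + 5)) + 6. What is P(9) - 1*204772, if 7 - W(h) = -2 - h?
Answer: -185413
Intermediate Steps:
I(B) = 6 + 4*(-5 + B)*(5 + B) (I(B) = 4*((-5 + B)*(5 + B)) + 6 = 4*(-5 + B)*(5 + B) + 6 = 6 + 4*(-5 + B)*(5 + B))
W(h) = 9 + h (W(h) = 7 - (-2 - h) = 7 + (2 + h) = 9 + h)
P(M) = M**2*(-85 + 4*M**2) (P(M) = ((9 + (-94 + 4*M**2))*M)*M = ((-85 + 4*M**2)*M)*M = (M*(-85 + 4*M**2))*M = M**2*(-85 + 4*M**2))
P(9) - 1*204772 = 9**2*(-85 + 4*9**2) - 1*204772 = 81*(-85 + 4*81) - 204772 = 81*(-85 + 324) - 204772 = 81*239 - 204772 = 19359 - 204772 = -185413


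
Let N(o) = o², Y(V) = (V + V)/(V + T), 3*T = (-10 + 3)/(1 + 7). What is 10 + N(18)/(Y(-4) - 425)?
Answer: 402458/43583 ≈ 9.2343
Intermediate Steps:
T = -7/24 (T = ((-10 + 3)/(1 + 7))/3 = (-7/8)/3 = (-7*⅛)/3 = (⅓)*(-7/8) = -7/24 ≈ -0.29167)
Y(V) = 2*V/(-7/24 + V) (Y(V) = (V + V)/(V - 7/24) = (2*V)/(-7/24 + V) = 2*V/(-7/24 + V))
10 + N(18)/(Y(-4) - 425) = 10 + 18²/(48*(-4)/(-7 + 24*(-4)) - 425) = 10 + 324/(48*(-4)/(-7 - 96) - 425) = 10 + 324/(48*(-4)/(-103) - 425) = 10 + 324/(48*(-4)*(-1/103) - 425) = 10 + 324/(192/103 - 425) = 10 + 324/(-43583/103) = 10 + 324*(-103/43583) = 10 - 33372/43583 = 402458/43583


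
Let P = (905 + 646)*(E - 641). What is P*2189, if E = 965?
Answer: 1100025036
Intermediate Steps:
P = 502524 (P = (905 + 646)*(965 - 641) = 1551*324 = 502524)
P*2189 = 502524*2189 = 1100025036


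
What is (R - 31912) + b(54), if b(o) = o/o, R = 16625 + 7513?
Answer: -7773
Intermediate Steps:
R = 24138
b(o) = 1
(R - 31912) + b(54) = (24138 - 31912) + 1 = -7774 + 1 = -7773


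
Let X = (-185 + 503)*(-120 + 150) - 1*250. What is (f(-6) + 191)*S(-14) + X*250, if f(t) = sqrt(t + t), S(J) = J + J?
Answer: 2317152 - 56*I*sqrt(3) ≈ 2.3172e+6 - 96.995*I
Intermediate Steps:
S(J) = 2*J
f(t) = sqrt(2)*sqrt(t) (f(t) = sqrt(2*t) = sqrt(2)*sqrt(t))
X = 9290 (X = 318*30 - 250 = 9540 - 250 = 9290)
(f(-6) + 191)*S(-14) + X*250 = (sqrt(2)*sqrt(-6) + 191)*(2*(-14)) + 9290*250 = (sqrt(2)*(I*sqrt(6)) + 191)*(-28) + 2322500 = (2*I*sqrt(3) + 191)*(-28) + 2322500 = (191 + 2*I*sqrt(3))*(-28) + 2322500 = (-5348 - 56*I*sqrt(3)) + 2322500 = 2317152 - 56*I*sqrt(3)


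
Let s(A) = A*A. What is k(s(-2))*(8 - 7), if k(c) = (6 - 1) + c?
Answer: 9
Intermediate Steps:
s(A) = A²
k(c) = 5 + c
k(s(-2))*(8 - 7) = (5 + (-2)²)*(8 - 7) = (5 + 4)*1 = 9*1 = 9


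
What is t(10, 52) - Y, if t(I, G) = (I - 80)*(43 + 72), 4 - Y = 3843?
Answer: -4211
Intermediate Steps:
Y = -3839 (Y = 4 - 1*3843 = 4 - 3843 = -3839)
t(I, G) = -9200 + 115*I (t(I, G) = (-80 + I)*115 = -9200 + 115*I)
t(10, 52) - Y = (-9200 + 115*10) - 1*(-3839) = (-9200 + 1150) + 3839 = -8050 + 3839 = -4211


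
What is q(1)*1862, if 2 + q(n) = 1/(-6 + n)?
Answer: -20482/5 ≈ -4096.4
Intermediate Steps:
q(n) = -2 + 1/(-6 + n)
q(1)*1862 = ((13 - 2*1)/(-6 + 1))*1862 = ((13 - 2)/(-5))*1862 = -⅕*11*1862 = -11/5*1862 = -20482/5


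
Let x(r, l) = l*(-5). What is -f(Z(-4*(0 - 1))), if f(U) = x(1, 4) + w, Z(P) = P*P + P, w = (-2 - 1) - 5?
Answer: 28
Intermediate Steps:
x(r, l) = -5*l
w = -8 (w = -3 - 5 = -8)
Z(P) = P + P² (Z(P) = P² + P = P + P²)
f(U) = -28 (f(U) = -5*4 - 8 = -20 - 8 = -28)
-f(Z(-4*(0 - 1))) = -1*(-28) = 28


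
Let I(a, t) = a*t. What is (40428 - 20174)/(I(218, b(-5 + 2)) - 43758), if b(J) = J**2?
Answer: -10127/20898 ≈ -0.48459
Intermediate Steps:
(40428 - 20174)/(I(218, b(-5 + 2)) - 43758) = (40428 - 20174)/(218*(-5 + 2)**2 - 43758) = 20254/(218*(-3)**2 - 43758) = 20254/(218*9 - 43758) = 20254/(1962 - 43758) = 20254/(-41796) = 20254*(-1/41796) = -10127/20898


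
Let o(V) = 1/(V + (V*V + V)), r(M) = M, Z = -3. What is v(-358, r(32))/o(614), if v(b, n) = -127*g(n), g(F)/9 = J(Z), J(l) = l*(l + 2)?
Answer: -1296930096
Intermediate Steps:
J(l) = l*(2 + l)
g(F) = 27 (g(F) = 9*(-3*(2 - 3)) = 9*(-3*(-1)) = 9*3 = 27)
o(V) = 1/(V² + 2*V) (o(V) = 1/(V + (V² + V)) = 1/(V + (V + V²)) = 1/(V² + 2*V))
v(b, n) = -3429 (v(b, n) = -127*27 = -3429)
v(-358, r(32))/o(614) = -3429/(1/(614*(2 + 614))) = -3429/((1/614)/616) = -3429/((1/614)*(1/616)) = -3429/1/378224 = -3429*378224 = -1296930096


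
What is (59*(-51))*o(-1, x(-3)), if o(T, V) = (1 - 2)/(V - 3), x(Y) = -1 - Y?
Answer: -3009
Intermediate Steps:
o(T, V) = -1/(-3 + V)
(59*(-51))*o(-1, x(-3)) = (59*(-51))*(-1/(-3 + (-1 - 1*(-3)))) = -(-3009)/(-3 + (-1 + 3)) = -(-3009)/(-3 + 2) = -(-3009)/(-1) = -(-3009)*(-1) = -3009*1 = -3009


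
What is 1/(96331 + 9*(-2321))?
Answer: 1/75442 ≈ 1.3255e-5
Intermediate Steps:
1/(96331 + 9*(-2321)) = 1/(96331 - 20889) = 1/75442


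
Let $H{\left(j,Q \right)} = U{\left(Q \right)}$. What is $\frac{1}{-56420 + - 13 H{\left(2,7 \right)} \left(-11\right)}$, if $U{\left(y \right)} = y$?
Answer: $- \frac{1}{55419} \approx -1.8044 \cdot 10^{-5}$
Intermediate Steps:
$H{\left(j,Q \right)} = Q$
$\frac{1}{-56420 + - 13 H{\left(2,7 \right)} \left(-11\right)} = \frac{1}{-56420 + \left(-13\right) 7 \left(-11\right)} = \frac{1}{-56420 - -1001} = \frac{1}{-56420 + 1001} = \frac{1}{-55419} = - \frac{1}{55419}$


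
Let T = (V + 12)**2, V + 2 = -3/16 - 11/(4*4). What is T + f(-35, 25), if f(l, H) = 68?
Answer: 9681/64 ≈ 151.27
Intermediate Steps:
V = -23/8 (V = -2 + (-3/16 - 11/(4*4)) = -2 + (-3*1/16 - 11/16) = -2 + (-3/16 - 11*1/16) = -2 + (-3/16 - 11/16) = -2 - 7/8 = -23/8 ≈ -2.8750)
T = 5329/64 (T = (-23/8 + 12)**2 = (73/8)**2 = 5329/64 ≈ 83.266)
T + f(-35, 25) = 5329/64 + 68 = 9681/64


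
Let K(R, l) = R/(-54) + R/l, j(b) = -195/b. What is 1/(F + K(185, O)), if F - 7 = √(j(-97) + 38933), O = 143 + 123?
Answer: -1335137391/12169688589962 + 12895281*√91584878/24339377179924 ≈ 0.0049606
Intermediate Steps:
O = 266
K(R, l) = -R/54 + R/l (K(R, l) = R*(-1/54) + R/l = -R/54 + R/l)
F = 7 + 2*√91584878/97 (F = 7 + √(-195/(-97) + 38933) = 7 + √(-195*(-1/97) + 38933) = 7 + √(195/97 + 38933) = 7 + √(3776696/97) = 7 + 2*√91584878/97 ≈ 204.32)
1/(F + K(185, O)) = 1/((7 + 2*√91584878/97) + (-1/54*185 + 185/266)) = 1/((7 + 2*√91584878/97) + (-185/54 + 185*(1/266))) = 1/((7 + 2*√91584878/97) + (-185/54 + 185/266)) = 1/((7 + 2*√91584878/97) - 9805/3591) = 1/(15332/3591 + 2*√91584878/97)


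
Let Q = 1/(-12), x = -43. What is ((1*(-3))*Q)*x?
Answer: -43/4 ≈ -10.750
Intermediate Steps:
Q = -1/12 ≈ -0.083333
((1*(-3))*Q)*x = ((1*(-3))*(-1/12))*(-43) = -3*(-1/12)*(-43) = (¼)*(-43) = -43/4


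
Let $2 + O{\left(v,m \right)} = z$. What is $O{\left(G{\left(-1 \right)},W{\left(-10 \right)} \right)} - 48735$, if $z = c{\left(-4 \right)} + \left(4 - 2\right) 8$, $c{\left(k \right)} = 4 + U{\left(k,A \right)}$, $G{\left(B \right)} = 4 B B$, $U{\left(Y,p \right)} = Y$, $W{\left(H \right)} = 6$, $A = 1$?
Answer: $-48721$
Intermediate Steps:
$G{\left(B \right)} = 4 B^{2}$
$c{\left(k \right)} = 4 + k$
$z = 16$ ($z = \left(4 - 4\right) + \left(4 - 2\right) 8 = 0 + \left(4 - 2\right) 8 = 0 + 2 \cdot 8 = 0 + 16 = 16$)
$O{\left(v,m \right)} = 14$ ($O{\left(v,m \right)} = -2 + 16 = 14$)
$O{\left(G{\left(-1 \right)},W{\left(-10 \right)} \right)} - 48735 = 14 - 48735 = -48721$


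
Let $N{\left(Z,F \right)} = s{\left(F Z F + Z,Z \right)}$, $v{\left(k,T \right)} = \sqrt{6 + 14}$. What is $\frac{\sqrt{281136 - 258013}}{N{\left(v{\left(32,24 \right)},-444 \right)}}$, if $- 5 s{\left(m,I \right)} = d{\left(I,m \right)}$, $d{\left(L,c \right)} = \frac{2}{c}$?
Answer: $- 985685 \sqrt{115615} \approx -3.3515 \cdot 10^{8}$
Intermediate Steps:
$v{\left(k,T \right)} = 2 \sqrt{5}$ ($v{\left(k,T \right)} = \sqrt{20} = 2 \sqrt{5}$)
$s{\left(m,I \right)} = - \frac{2}{5 m}$ ($s{\left(m,I \right)} = - \frac{2 \frac{1}{m}}{5} = - \frac{2}{5 m}$)
$N{\left(Z,F \right)} = - \frac{2}{5 \left(Z + Z F^{2}\right)}$ ($N{\left(Z,F \right)} = - \frac{2}{5 \left(F Z F + Z\right)} = - \frac{2}{5 \left(Z F^{2} + Z\right)} = - \frac{2}{5 \left(Z + Z F^{2}\right)}$)
$\frac{\sqrt{281136 - 258013}}{N{\left(v{\left(32,24 \right)},-444 \right)}} = \frac{\sqrt{281136 - 258013}}{\left(- \frac{2}{5}\right) \frac{1}{2 \sqrt{5}} \frac{1}{1 + \left(-444\right)^{2}}} = \frac{\sqrt{23123}}{\left(- \frac{2}{5}\right) \frac{\sqrt{5}}{10} \frac{1}{1 + 197136}} = \frac{\sqrt{23123}}{\left(- \frac{2}{5}\right) \frac{\sqrt{5}}{10} \cdot \frac{1}{197137}} = \frac{\sqrt{23123}}{\left(- \frac{1}{4928425}\right) \sqrt{5}} = \sqrt{23123} \left(- 985685 \sqrt{5}\right) = - 985685 \sqrt{115615}$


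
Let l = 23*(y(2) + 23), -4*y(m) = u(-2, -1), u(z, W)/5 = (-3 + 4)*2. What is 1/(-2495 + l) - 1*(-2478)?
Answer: 10028464/4047 ≈ 2478.0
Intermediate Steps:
u(z, W) = 10 (u(z, W) = 5*((-3 + 4)*2) = 5*(1*2) = 5*2 = 10)
y(m) = -5/2 (y(m) = -1/4*10 = -5/2)
l = 943/2 (l = 23*(-5/2 + 23) = 23*(41/2) = 943/2 ≈ 471.50)
1/(-2495 + l) - 1*(-2478) = 1/(-2495 + 943/2) - 1*(-2478) = 1/(-4047/2) + 2478 = -2/4047 + 2478 = 10028464/4047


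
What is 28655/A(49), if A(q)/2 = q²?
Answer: 28655/4802 ≈ 5.9673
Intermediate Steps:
A(q) = 2*q²
28655/A(49) = 28655/((2*49²)) = 28655/((2*2401)) = 28655/4802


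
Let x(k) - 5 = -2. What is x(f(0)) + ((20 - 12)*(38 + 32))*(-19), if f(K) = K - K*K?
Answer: -10637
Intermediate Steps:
f(K) = K - K**2
x(k) = 3 (x(k) = 5 - 2 = 3)
x(f(0)) + ((20 - 12)*(38 + 32))*(-19) = 3 + ((20 - 12)*(38 + 32))*(-19) = 3 + (8*70)*(-19) = 3 + 560*(-19) = 3 - 10640 = -10637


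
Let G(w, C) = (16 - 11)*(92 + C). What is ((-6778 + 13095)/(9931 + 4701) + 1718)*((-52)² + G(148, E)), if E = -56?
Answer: 18128891053/3658 ≈ 4.9560e+6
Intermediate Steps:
G(w, C) = 460 + 5*C (G(w, C) = 5*(92 + C) = 460 + 5*C)
((-6778 + 13095)/(9931 + 4701) + 1718)*((-52)² + G(148, E)) = ((-6778 + 13095)/(9931 + 4701) + 1718)*((-52)² + (460 + 5*(-56))) = (6317/14632 + 1718)*(2704 + (460 - 280)) = (6317*(1/14632) + 1718)*(2704 + 180) = (6317/14632 + 1718)*2884 = (25144093/14632)*2884 = 18128891053/3658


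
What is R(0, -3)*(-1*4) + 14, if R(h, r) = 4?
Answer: -2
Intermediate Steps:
R(0, -3)*(-1*4) + 14 = 4*(-1*4) + 14 = 4*(-4) + 14 = -16 + 14 = -2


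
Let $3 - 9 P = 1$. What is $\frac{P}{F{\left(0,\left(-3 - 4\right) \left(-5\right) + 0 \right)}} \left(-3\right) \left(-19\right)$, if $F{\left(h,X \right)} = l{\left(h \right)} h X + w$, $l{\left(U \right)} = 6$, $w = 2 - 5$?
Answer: $- \frac{38}{9} \approx -4.2222$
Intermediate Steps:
$w = -3$ ($w = 2 - 5 = -3$)
$P = \frac{2}{9}$ ($P = \frac{1}{3} - \frac{1}{9} = \frac{2}{9} \approx 0.22222$)
$F{\left(h,X \right)} = -3 + 6 X h$ ($F{\left(h,X \right)} = 6 h X - 3 = 6 X h - 3 = -3 + 6 X h$)
$\frac{P}{F{\left(0,\left(-3 - 4\right) \left(-5\right) + 0 \right)}} \left(-3\right) \left(-19\right) = \frac{2}{9 \left(-3 + 6 \left(\left(-3 - 4\right) \left(-5\right) + 0\right) 0\right)} \left(-3\right) \left(-19\right) = \frac{2}{9 \left(-3 + 6 \left(\left(-7\right) \left(-5\right) + 0\right) 0\right)} \left(-3\right) \left(-19\right) = \frac{2}{9 \left(-3 + 6 \left(35 + 0\right) 0\right)} \left(-3\right) \left(-19\right) = \frac{2}{9 \left(-3 + 6 \cdot 35 \cdot 0\right)} \left(-3\right) \left(-19\right) = \frac{2}{9 \left(-3 + 0\right)} \left(-3\right) \left(-19\right) = \frac{2}{9 \left(-3\right)} \left(-3\right) \left(-19\right) = \frac{2}{9} \left(- \frac{1}{3}\right) \left(-3\right) \left(-19\right) = \left(- \frac{2}{27}\right) \left(-3\right) \left(-19\right) = \frac{2}{9} \left(-19\right) = - \frac{38}{9}$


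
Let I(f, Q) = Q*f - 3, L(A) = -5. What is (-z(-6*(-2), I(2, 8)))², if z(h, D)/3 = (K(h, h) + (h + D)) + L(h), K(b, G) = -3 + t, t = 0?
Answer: 2601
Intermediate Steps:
I(f, Q) = -3 + Q*f
K(b, G) = -3 (K(b, G) = -3 + 0 = -3)
z(h, D) = -24 + 3*D + 3*h (z(h, D) = 3*((-3 + (h + D)) - 5) = 3*((-3 + (D + h)) - 5) = 3*((-3 + D + h) - 5) = 3*(-8 + D + h) = -24 + 3*D + 3*h)
(-z(-6*(-2), I(2, 8)))² = (-(-24 + 3*(-3 + 8*2) + 3*(-6*(-2))))² = (-(-24 + 3*(-3 + 16) + 3*12))² = (-(-24 + 3*13 + 36))² = (-(-24 + 39 + 36))² = (-1*51)² = (-51)² = 2601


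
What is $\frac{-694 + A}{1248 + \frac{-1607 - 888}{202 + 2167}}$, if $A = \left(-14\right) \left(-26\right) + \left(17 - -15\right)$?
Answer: $- \frac{705962}{2954017} \approx -0.23898$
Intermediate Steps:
$A = 396$ ($A = 364 + \left(17 + 15\right) = 364 + 32 = 396$)
$\frac{-694 + A}{1248 + \frac{-1607 - 888}{202 + 2167}} = \frac{-694 + 396}{1248 + \frac{-1607 - 888}{202 + 2167}} = - \frac{298}{1248 - \frac{2495}{2369}} = - \frac{298}{\frac{2954017}{2369}} = \left(-298\right) \frac{2369}{2954017} = - \frac{705962}{2954017}$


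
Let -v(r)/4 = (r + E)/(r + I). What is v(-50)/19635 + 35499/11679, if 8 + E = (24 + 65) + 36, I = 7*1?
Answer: 587747317/193345845 ≈ 3.0399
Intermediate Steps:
I = 7
E = 117 (E = -8 + ((24 + 65) + 36) = -8 + (89 + 36) = -8 + 125 = 117)
v(r) = -4*(117 + r)/(7 + r) (v(r) = -4*(r + 117)/(r + 7) = -4*(117 + r)/(7 + r))
v(-50)/19635 + 35499/11679 = (4*(-117 - 1*(-50))/(7 - 50))/19635 + 35499/11679 = (4*(-117 + 50)/(-43))*(1/19635) + 35499*(1/11679) = (4*(-1/43)*(-67))*(1/19635) + 11833/3893 = (268/43)*(1/19635) + 11833/3893 = 268/844305 + 11833/3893 = 587747317/193345845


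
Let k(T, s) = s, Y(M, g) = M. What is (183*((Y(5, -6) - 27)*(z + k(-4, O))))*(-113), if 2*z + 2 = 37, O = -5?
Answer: 5686725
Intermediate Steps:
z = 35/2 (z = -1 + (½)*37 = -1 + 37/2 = 35/2 ≈ 17.500)
(183*((Y(5, -6) - 27)*(z + k(-4, O))))*(-113) = (183*((5 - 27)*(35/2 - 5)))*(-113) = (183*(-22*25/2))*(-113) = (183*(-275))*(-113) = -50325*(-113) = 5686725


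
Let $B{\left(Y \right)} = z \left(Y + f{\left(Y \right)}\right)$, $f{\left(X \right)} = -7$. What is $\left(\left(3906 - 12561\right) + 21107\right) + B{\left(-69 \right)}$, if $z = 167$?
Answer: $-240$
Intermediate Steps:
$B{\left(Y \right)} = -1169 + 167 Y$ ($B{\left(Y \right)} = 167 \left(Y - 7\right) = 167 \left(-7 + Y\right) = -1169 + 167 Y$)
$\left(\left(3906 - 12561\right) + 21107\right) + B{\left(-69 \right)} = \left(\left(3906 - 12561\right) + 21107\right) + \left(-1169 + 167 \left(-69\right)\right) = \left(-8655 + 21107\right) - 12692 = 12452 - 12692 = -240$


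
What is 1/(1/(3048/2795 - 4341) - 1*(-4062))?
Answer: 12130047/49272248119 ≈ 0.00024618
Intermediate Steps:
1/(1/(3048/2795 - 4341) - 1*(-4062)) = 1/(1/(3048*(1/2795) - 4341) + 4062) = 1/(1/(3048/2795 - 4341) + 4062) = 1/(1/(-12130047/2795) + 4062) = 1/(-2795/12130047 + 4062) = 1/(49272248119/12130047) = 12130047/49272248119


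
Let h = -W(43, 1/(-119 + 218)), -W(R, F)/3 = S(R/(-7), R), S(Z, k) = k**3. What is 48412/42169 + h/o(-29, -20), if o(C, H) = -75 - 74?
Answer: -10050978661/6283181 ≈ -1599.7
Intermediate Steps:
W(R, F) = -3*R**3
h = 238521 (h = -(-3)*43**3 = -(-3)*79507 = -1*(-238521) = 238521)
o(C, H) = -149
48412/42169 + h/o(-29, -20) = 48412/42169 + 238521/(-149) = 48412*(1/42169) + 238521*(-1/149) = 48412/42169 - 238521/149 = -10050978661/6283181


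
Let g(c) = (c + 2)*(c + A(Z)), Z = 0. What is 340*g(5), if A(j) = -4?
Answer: 2380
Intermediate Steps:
g(c) = (-4 + c)*(2 + c) (g(c) = (c + 2)*(c - 4) = (2 + c)*(-4 + c) = (-4 + c)*(2 + c))
340*g(5) = 340*(-8 + 5² - 2*5) = 340*(-8 + 25 - 10) = 340*7 = 2380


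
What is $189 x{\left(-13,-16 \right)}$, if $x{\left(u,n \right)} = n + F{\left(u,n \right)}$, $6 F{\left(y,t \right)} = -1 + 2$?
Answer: $- \frac{5985}{2} \approx -2992.5$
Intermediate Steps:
$F{\left(y,t \right)} = \frac{1}{6}$ ($F{\left(y,t \right)} = \frac{-1 + 2}{6} = \frac{1}{6} \cdot 1 = \frac{1}{6}$)
$x{\left(u,n \right)} = \frac{1}{6} + n$ ($x{\left(u,n \right)} = n + \frac{1}{6} = \frac{1}{6} + n$)
$189 x{\left(-13,-16 \right)} = 189 \left(\frac{1}{6} - 16\right) = 189 \left(- \frac{95}{6}\right) = - \frac{5985}{2}$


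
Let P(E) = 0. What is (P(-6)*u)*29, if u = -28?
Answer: 0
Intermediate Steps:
(P(-6)*u)*29 = (0*(-28))*29 = 0*29 = 0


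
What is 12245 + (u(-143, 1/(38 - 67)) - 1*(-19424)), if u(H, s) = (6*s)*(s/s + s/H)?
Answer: 3808584059/120263 ≈ 31669.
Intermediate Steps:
u(H, s) = 6*s*(1 + s/H) (u(H, s) = (6*s)*(1 + s/H) = 6*s*(1 + s/H))
12245 + (u(-143, 1/(38 - 67)) - 1*(-19424)) = 12245 + (6*(-143 + 1/(38 - 67))/((38 - 67)*(-143)) - 1*(-19424)) = 12245 + (6*(-1/143)*(-143 + 1/(-29))/(-29) + 19424) = 12245 + (6*(-1/29)*(-1/143)*(-143 - 1/29) + 19424) = 12245 + (6*(-1/29)*(-1/143)*(-4148/29) + 19424) = 12245 + (-24888/120263 + 19424) = 12245 + 2335963624/120263 = 3808584059/120263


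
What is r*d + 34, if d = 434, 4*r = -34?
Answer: -3655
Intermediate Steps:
r = -17/2 (r = (¼)*(-34) = -17/2 ≈ -8.5000)
r*d + 34 = -17/2*434 + 34 = -3689 + 34 = -3655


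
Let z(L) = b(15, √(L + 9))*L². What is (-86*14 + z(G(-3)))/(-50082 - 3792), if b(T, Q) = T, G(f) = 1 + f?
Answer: 572/26937 ≈ 0.021235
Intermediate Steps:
z(L) = 15*L²
(-86*14 + z(G(-3)))/(-50082 - 3792) = (-86*14 + 15*(1 - 3)²)/(-50082 - 3792) = (-1204 + 15*(-2)²)/(-53874) = (-1204 + 15*4)*(-1/53874) = (-1204 + 60)*(-1/53874) = -1144*(-1/53874) = 572/26937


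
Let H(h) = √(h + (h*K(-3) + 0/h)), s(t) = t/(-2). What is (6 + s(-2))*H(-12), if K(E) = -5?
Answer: 28*√3 ≈ 48.497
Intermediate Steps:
s(t) = -t/2 (s(t) = t*(-½) = -t/2)
H(h) = 2*√(-h) (H(h) = √(h + (h*(-5) + 0/h)) = √(h + (-5*h + 0)) = √(h - 5*h) = √(-4*h) = 2*√(-h))
(6 + s(-2))*H(-12) = (6 - ½*(-2))*(2*√(-1*(-12))) = (6 + 1)*(2*√12) = 7*(2*(2*√3)) = 7*(4*√3) = 28*√3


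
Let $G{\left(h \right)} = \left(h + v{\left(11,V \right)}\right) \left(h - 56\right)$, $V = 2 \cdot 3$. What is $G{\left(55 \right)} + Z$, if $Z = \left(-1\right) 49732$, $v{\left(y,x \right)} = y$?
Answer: $-49798$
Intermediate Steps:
$V = 6$
$G{\left(h \right)} = \left(-56 + h\right) \left(11 + h\right)$ ($G{\left(h \right)} = \left(h + 11\right) \left(h - 56\right) = \left(11 + h\right) \left(-56 + h\right) = \left(-56 + h\right) \left(11 + h\right)$)
$Z = -49732$
$G{\left(55 \right)} + Z = \left(-616 + 55^{2} - 2475\right) - 49732 = \left(-616 + 3025 - 2475\right) - 49732 = -66 - 49732 = -49798$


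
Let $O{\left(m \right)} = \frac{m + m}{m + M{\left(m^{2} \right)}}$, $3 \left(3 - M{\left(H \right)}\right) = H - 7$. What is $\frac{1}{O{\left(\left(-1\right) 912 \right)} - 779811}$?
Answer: $- \frac{26077}{20335131276} \approx -1.2824 \cdot 10^{-6}$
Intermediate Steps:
$M{\left(H \right)} = \frac{16}{3} - \frac{H}{3}$ ($M{\left(H \right)} = 3 - \frac{H - 7}{3} = 3 - \frac{-7 + H}{3} = 3 - \left(- \frac{7}{3} + \frac{H}{3}\right) = \frac{16}{3} - \frac{H}{3}$)
$O{\left(m \right)} = \frac{2 m}{\frac{16}{3} + m - \frac{m^{2}}{3}}$ ($O{\left(m \right)} = \frac{m + m}{m - \left(- \frac{16}{3} + \frac{m^{2}}{3}\right)} = \frac{2 m}{\frac{16}{3} + m - \frac{m^{2}}{3}}$)
$\frac{1}{O{\left(\left(-1\right) 912 \right)} - 779811} = \frac{1}{\frac{6 \left(\left(-1\right) 912\right)}{16 - \left(\left(-1\right) 912\right)^{2} + 3 \left(\left(-1\right) 912\right)} - 779811} = \frac{1}{6 \left(-912\right) \frac{1}{16 - \left(-912\right)^{2} + 3 \left(-912\right)} - 779811} = \frac{1}{6 \left(-912\right) \frac{1}{16 - 831744 - 2736} - 779811} = \frac{1}{6 \left(-912\right) \frac{1}{-834464} - 779811} = \frac{1}{6 \left(-912\right) \left(- \frac{1}{834464}\right) - 779811} = \frac{1}{\frac{171}{26077} - 779811} = \frac{1}{- \frac{20335131276}{26077}} = - \frac{26077}{20335131276}$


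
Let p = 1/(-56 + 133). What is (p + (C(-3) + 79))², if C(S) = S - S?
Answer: 37015056/5929 ≈ 6243.1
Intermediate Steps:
C(S) = 0
p = 1/77 ≈ 0.012987
(p + (C(-3) + 79))² = (1/77 + (0 + 79))² = (1/77 + 79)² = (6084/77)² = 37015056/5929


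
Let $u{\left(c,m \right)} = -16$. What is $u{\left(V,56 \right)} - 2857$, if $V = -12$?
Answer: $-2873$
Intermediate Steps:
$u{\left(V,56 \right)} - 2857 = -16 - 2857 = -2873$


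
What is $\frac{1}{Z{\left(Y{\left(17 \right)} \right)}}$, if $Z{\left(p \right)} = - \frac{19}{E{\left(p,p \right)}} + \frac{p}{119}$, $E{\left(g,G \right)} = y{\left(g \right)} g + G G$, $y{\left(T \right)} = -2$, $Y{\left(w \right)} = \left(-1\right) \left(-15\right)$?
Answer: $\frac{23205}{664} \approx 34.947$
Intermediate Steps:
$Y{\left(w \right)} = 15$
$E{\left(g,G \right)} = G^{2} - 2 g$ ($E{\left(g,G \right)} = - 2 g + G G = - 2 g + G^{2} = G^{2} - 2 g$)
$Z{\left(p \right)} = - \frac{19}{p^{2} - 2 p} + \frac{p}{119}$
$\frac{1}{Z{\left(Y{\left(17 \right)} \right)}} = \frac{1}{\frac{1}{119} \cdot \frac{1}{15} \frac{1}{-2 + 15} \left(-2261 + 15^{2} \left(-2 + 15\right)\right)} = \frac{1}{\frac{1}{119} \cdot \frac{1}{15} \cdot \frac{1}{13} \left(-2261 + 225 \cdot 13\right)} = \frac{1}{\frac{1}{119} \cdot \frac{1}{15} \cdot \frac{1}{13} \left(-2261 + 2925\right)} = \frac{1}{\frac{1}{119} \cdot \frac{1}{15} \cdot \frac{1}{13} \cdot 664} = \frac{1}{\frac{664}{23205}} = \frac{23205}{664}$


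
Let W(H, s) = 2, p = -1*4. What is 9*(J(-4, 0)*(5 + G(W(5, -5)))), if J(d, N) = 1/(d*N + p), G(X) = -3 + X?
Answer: -9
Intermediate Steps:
p = -4
J(d, N) = 1/(-4 + N*d) (J(d, N) = 1/(d*N - 4) = 1/(N*d - 4) = 1/(-4 + N*d))
9*(J(-4, 0)*(5 + G(W(5, -5)))) = 9*((5 + (-3 + 2))/(-4 + 0*(-4))) = 9*((5 - 1)/(-4 + 0)) = 9*(4/(-4)) = 9*(-¼*4) = 9*(-1) = -9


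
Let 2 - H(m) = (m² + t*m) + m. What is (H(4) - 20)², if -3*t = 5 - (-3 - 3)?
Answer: 4900/9 ≈ 544.44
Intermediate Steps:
t = -11/3 (t = -(5 - (-3 - 3))/3 = -(5 - 1*(-6))/3 = -(5 + 6)/3 = -⅓*11 = -11/3 ≈ -3.6667)
H(m) = 2 - m² + 8*m/3 (H(m) = 2 - ((m² - 11*m/3) + m) = 2 - (m² - 8*m/3) = 2 + (-m² + 8*m/3) = 2 - m² + 8*m/3)
(H(4) - 20)² = ((2 - 1*4² + (8/3)*4) - 20)² = ((2 - 1*16 + 32/3) - 20)² = ((2 - 16 + 32/3) - 20)² = (-10/3 - 20)² = (-70/3)² = 4900/9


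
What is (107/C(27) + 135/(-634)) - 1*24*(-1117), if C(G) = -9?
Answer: 152897395/5706 ≈ 26796.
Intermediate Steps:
(107/C(27) + 135/(-634)) - 1*24*(-1117) = (107/(-9) + 135/(-634)) - 1*24*(-1117) = (107*(-1/9) + 135*(-1/634)) - 24*(-1117) = (-107/9 - 135/634) + 26808 = -69053/5706 + 26808 = 152897395/5706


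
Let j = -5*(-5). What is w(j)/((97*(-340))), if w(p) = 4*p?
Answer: -5/1649 ≈ -0.0030321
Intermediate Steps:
j = 25
w(j)/((97*(-340))) = (4*25)/((97*(-340))) = 100/(-32980) = 100*(-1/32980) = -5/1649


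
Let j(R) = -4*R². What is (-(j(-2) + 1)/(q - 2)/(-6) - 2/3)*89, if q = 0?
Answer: 623/12 ≈ 51.917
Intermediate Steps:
(-(j(-2) + 1)/(q - 2)/(-6) - 2/3)*89 = (-(-4*(-2)² + 1)/(0 - 2)/(-6) - 2/3)*89 = (-(-4*4 + 1)/(-2)*(-⅙) - 2*⅓)*89 = (-(-16 + 1)*(-1)/2*(-⅙) - ⅔)*89 = (-(-15)*(-1)/2*(-⅙) - ⅔)*89 = (-1*15/2*(-⅙) - ⅔)*89 = (-15/2*(-⅙) - ⅔)*89 = (5/4 - ⅔)*89 = (7/12)*89 = 623/12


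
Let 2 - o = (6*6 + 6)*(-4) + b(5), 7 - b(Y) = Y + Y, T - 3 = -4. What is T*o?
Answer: -173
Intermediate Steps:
T = -1 (T = 3 - 4 = -1)
b(Y) = 7 - 2*Y (b(Y) = 7 - (Y + Y) = 7 - 2*Y)
o = 173 (o = 2 - ((6*6 + 6)*(-4) + (7 - 2*5)) = 2 - ((36 + 6)*(-4) + (7 - 10)) = 2 - (42*(-4) - 3) = 2 - (-168 - 3) = 2 - 1*(-171) = 2 + 171 = 173)
T*o = -1*173 = -173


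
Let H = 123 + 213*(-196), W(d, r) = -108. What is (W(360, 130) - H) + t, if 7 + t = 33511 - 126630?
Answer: -51609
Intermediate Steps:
t = -93126 (t = -7 + (33511 - 126630) = -7 - 93119 = -93126)
H = -41625 (H = 123 - 41748 = -41625)
(W(360, 130) - H) + t = (-108 - 1*(-41625)) - 93126 = (-108 + 41625) - 93126 = 41517 - 93126 = -51609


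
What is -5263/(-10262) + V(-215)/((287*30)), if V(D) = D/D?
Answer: 1618739/3155565 ≈ 0.51298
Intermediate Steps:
V(D) = 1
-5263/(-10262) + V(-215)/((287*30)) = -5263/(-10262) + 1/(287*30) = -5263*(-1/10262) + 1/8610 = 5263/10262 + 1*(1/8610) = 5263/10262 + 1/8610 = 1618739/3155565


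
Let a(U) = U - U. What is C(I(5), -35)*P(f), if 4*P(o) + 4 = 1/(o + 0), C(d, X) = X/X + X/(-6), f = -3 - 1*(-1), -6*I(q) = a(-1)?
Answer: -123/16 ≈ -7.6875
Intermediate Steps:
a(U) = 0
I(q) = 0 (I(q) = -⅙*0 = 0)
f = -2 (f = -3 + 1 = -2)
C(d, X) = 1 - X/6 (C(d, X) = 1 + X*(-⅙) = 1 - X/6)
P(o) = -1 + 1/(4*o) (P(o) = -1 + 1/(4*(o + 0)) = -1 + 1/(4*o))
C(I(5), -35)*P(f) = (1 - ⅙*(-35))*((¼ - 1*(-2))/(-2)) = (1 + 35/6)*(-(¼ + 2)/2) = 41*(-½*9/4)/6 = (41/6)*(-9/8) = -123/16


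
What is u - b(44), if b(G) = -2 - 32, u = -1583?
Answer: -1549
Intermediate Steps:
b(G) = -34
u - b(44) = -1583 - 1*(-34) = -1583 + 34 = -1549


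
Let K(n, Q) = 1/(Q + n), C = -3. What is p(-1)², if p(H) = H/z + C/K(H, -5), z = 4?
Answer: 5041/16 ≈ 315.06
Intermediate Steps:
p(H) = 15 - 11*H/4 (p(H) = H/4 - (-15 + 3*H) = H*(¼) - 3*(-5 + H) = H/4 + (15 - 3*H) = 15 - 11*H/4)
p(-1)² = (15 - 11/4*(-1))² = (15 + 11/4)² = (71/4)² = 5041/16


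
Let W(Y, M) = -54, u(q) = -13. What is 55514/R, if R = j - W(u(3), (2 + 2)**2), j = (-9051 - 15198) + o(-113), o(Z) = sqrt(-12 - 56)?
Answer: -1343161230/585398093 - 111028*I*sqrt(17)/585398093 ≈ -2.2944 - 0.000782*I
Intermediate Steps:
o(Z) = 2*I*sqrt(17) (o(Z) = sqrt(-68) = 2*I*sqrt(17))
j = -24249 + 2*I*sqrt(17) (j = (-9051 - 15198) + 2*I*sqrt(17) = -24249 + 2*I*sqrt(17) ≈ -24249.0 + 8.2462*I)
R = -24195 + 2*I*sqrt(17) (R = (-24249 + 2*I*sqrt(17)) - 1*(-54) = (-24249 + 2*I*sqrt(17)) + 54 = -24195 + 2*I*sqrt(17) ≈ -24195.0 + 8.2462*I)
55514/R = 55514/(-24195 + 2*I*sqrt(17))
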